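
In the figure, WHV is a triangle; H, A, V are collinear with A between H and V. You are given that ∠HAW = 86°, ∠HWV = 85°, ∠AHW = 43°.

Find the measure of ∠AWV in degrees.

1. ∠VAW = 94°  [linear pair at A on HV]
2. ∠VHW = 43°  [A on ray HV]
3. ∠HVW = 52°  [△WHV]
4. ∠AVW = 52°  [A on ray VH]
5. ∠AWV = 34°  [△WAV]

∠AWV = 34°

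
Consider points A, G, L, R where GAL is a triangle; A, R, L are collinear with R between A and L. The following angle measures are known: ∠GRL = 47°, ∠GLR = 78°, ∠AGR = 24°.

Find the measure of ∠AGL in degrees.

∠AGL = 79°

1. ∠ARG = 133°  [linear pair at R on AL]
2. ∠ALG = 78°  [R on ray LA]
3. ∠GAR = 23°  [△GAR]
4. ∠GAL = 23°  [R on ray AL]
5. ∠AGL = 79°  [△GAL]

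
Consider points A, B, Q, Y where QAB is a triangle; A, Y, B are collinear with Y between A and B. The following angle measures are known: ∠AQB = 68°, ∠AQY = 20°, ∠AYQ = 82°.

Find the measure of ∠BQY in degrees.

1. ∠QAY = 78°  [△QAY]
2. ∠BYQ = 98°  [linear pair at Y on AB]
3. ∠BAQ = 78°  [Y on ray AB]
4. ∠ABQ = 34°  [△QAB]
5. ∠QBY = 34°  [Y on ray BA]
6. ∠BQY = 48°  [△QYB]

∠BQY = 48°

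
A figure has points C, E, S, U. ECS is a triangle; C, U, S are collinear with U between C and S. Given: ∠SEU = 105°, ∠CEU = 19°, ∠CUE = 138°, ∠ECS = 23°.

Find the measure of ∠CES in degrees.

∠CES = 124°

1. ∠EUS = 42°  [linear pair at U on CS]
2. ∠ESU = 33°  [△EUS]
3. ∠CSE = 33°  [U on ray SC]
4. ∠CES = 124°  [△ECS]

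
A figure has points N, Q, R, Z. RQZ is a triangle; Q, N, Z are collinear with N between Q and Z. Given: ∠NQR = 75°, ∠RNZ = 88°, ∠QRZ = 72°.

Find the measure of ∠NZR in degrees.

∠NZR = 33°

1. ∠RQZ = 75°  [N on ray QZ]
2. ∠QZR = 33°  [△RQZ]
3. ∠NZR = 33°  [N on ray ZQ]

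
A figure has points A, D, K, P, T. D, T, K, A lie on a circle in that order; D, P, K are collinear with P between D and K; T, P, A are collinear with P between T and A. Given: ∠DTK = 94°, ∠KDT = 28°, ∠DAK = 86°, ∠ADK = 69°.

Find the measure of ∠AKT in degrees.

1. ∠KAT = 28°  [same arc TK]
2. ∠ATK = 69°  [same arc KA]
3. ∠AKT = 83°  [△TKA]

∠AKT = 83°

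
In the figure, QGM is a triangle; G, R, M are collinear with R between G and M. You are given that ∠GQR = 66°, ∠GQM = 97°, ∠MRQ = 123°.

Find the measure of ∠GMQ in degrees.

1. ∠GRQ = 57°  [linear pair at R on GM]
2. ∠QGR = 57°  [△QGR]
3. ∠MGQ = 57°  [R on ray GM]
4. ∠GMQ = 26°  [△QGM]

∠GMQ = 26°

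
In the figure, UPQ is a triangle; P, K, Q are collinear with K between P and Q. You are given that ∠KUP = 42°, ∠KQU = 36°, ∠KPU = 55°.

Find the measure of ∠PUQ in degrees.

∠PUQ = 89°

1. ∠PQU = 36°  [K on ray QP]
2. ∠QPU = 55°  [K on ray PQ]
3. ∠PUQ = 89°  [△UPQ]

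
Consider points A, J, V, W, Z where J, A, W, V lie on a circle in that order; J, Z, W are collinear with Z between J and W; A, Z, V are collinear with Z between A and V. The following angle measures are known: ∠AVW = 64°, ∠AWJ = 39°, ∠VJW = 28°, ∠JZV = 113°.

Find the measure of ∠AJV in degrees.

1. ∠VAW = 28°  [same arc WV]
2. ∠AWV = 88°  [△AWV]
3. ∠AJV = 92°  [cyclic JAWV, opposite ∠J+∠W]

∠AJV = 92°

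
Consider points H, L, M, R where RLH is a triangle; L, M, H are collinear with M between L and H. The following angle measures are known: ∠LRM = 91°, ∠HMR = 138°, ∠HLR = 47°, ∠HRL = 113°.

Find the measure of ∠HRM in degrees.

∠HRM = 22°

1. ∠LHR = 20°  [△RLH]
2. ∠MHR = 20°  [M on ray HL]
3. ∠HRM = 22°  [△RMH]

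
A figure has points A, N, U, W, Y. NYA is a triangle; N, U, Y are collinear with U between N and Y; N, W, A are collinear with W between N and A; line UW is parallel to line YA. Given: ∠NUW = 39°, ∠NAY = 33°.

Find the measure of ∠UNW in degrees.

1. ∠AYN = 39°  [UW∥YA, corresponding at U]
2. ∠ANY = 108°  [△NYA]
3. ∠UNW = 108°  [U on NY, W on NA]

∠UNW = 108°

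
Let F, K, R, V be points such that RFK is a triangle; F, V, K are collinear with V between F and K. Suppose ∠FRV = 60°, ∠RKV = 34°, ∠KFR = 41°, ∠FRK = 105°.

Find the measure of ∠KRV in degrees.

1. ∠RFV = 41°  [V on ray FK]
2. ∠FVR = 79°  [△RFV]
3. ∠KVR = 101°  [linear pair at V on FK]
4. ∠KRV = 45°  [△RVK]

∠KRV = 45°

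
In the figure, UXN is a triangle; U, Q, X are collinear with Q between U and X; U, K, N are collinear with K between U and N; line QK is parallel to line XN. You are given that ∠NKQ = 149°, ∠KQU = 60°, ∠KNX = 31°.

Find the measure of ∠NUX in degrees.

∠NUX = 89°

1. ∠QKU = 31°  [linear pair at K on UN]
2. ∠KUQ = 89°  [△UQK]
3. ∠NUX = 89°  [Q on UX, K on UN]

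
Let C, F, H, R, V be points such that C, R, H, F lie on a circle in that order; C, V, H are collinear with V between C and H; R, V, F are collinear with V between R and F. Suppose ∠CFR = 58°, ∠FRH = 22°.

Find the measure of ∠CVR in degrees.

1. ∠CHR = 58°  [same arc CR]
2. ∠HVR = 100°  [△RVH]
3. ∠CVR = 80°  [linear pair at V on CH]

∠CVR = 80°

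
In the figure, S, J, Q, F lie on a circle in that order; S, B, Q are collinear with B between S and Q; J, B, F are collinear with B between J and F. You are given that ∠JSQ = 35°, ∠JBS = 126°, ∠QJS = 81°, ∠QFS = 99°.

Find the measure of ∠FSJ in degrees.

1. ∠JQS = 64°  [△SJQ]
2. ∠FJS = 19°  [△SBJ]
3. ∠JFS = 64°  [same arc SJ]
4. ∠FSJ = 97°  [△SJF]

∠FSJ = 97°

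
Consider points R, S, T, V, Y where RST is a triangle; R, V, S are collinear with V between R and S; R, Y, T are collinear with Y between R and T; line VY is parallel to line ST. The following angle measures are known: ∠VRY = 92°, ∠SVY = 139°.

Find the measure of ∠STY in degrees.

∠STY = 47°

1. ∠RVY = 41°  [linear pair at V on RS]
2. ∠RYV = 47°  [△RVY]
3. ∠TYV = 133°  [linear pair at Y on RT]
4. ∠STY = 47°  [VY∥ST, co-interior at T–Y]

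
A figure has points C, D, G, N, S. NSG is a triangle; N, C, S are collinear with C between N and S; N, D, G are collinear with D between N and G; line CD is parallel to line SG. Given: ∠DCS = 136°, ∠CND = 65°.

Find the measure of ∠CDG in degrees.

1. ∠DCN = 44°  [linear pair at C on NS]
2. ∠CDN = 71°  [△NCD]
3. ∠CDG = 109°  [linear pair at D on NG]

∠CDG = 109°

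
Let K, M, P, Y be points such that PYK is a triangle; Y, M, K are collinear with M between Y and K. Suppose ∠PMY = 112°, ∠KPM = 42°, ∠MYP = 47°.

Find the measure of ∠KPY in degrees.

1. ∠KMP = 68°  [linear pair at M on YK]
2. ∠MKP = 70°  [△PMK]
3. ∠KYP = 47°  [M on ray YK]
4. ∠PKY = 70°  [M on ray KY]
5. ∠KPY = 63°  [△PYK]

∠KPY = 63°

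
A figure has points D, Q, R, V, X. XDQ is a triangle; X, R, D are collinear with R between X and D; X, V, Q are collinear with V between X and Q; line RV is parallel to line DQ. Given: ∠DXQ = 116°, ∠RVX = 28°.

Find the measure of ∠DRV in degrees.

∠DRV = 144°

1. ∠RXV = 116°  [R on XD, V on XQ]
2. ∠VRX = 36°  [△XRV]
3. ∠DRV = 144°  [linear pair at R on XD]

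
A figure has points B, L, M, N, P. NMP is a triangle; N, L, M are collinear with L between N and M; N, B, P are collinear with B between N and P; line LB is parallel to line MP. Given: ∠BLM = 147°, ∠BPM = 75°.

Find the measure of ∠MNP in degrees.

1. ∠BLN = 33°  [linear pair at L on NM]
2. ∠MPN = 75°  [B on ray PN]
3. ∠NMP = 33°  [LB∥MP, corresponding at L]
4. ∠MNP = 72°  [△NMP]

∠MNP = 72°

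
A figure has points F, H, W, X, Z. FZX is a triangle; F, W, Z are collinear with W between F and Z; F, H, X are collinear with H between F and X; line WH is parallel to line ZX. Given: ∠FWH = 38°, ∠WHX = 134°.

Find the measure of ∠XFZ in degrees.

∠XFZ = 96°

1. ∠FHW = 46°  [linear pair at H on FX]
2. ∠HFW = 96°  [△FWH]
3. ∠XFZ = 96°  [W on FZ, H on FX]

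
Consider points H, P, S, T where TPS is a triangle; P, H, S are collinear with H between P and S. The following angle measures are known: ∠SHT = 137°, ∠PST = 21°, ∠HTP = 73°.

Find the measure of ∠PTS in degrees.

1. ∠PHT = 43°  [linear pair at H on PS]
2. ∠HPT = 64°  [△TPH]
3. ∠SPT = 64°  [H on ray PS]
4. ∠PTS = 95°  [△TPS]

∠PTS = 95°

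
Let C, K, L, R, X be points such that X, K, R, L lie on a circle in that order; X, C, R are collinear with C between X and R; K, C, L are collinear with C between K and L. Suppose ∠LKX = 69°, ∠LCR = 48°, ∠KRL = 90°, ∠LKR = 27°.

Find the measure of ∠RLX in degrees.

∠RLX = 84°

1. ∠LRX = 69°  [same arc XL]
2. ∠LXR = 27°  [same arc RL]
3. ∠RLX = 84°  [△XRL]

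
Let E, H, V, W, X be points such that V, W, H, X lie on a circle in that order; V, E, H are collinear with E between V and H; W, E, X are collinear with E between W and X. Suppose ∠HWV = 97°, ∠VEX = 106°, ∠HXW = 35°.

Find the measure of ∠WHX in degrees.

1. ∠HXV = 83°  [cyclic VWHX, opposite ∠W+∠X]
2. ∠HEX = 74°  [linear pair at E on VH]
3. ∠VHX = 71°  [△HEX]
4. ∠HVX = 26°  [△VHX]
5. ∠HWX = 26°  [same arc HX]
6. ∠WHX = 119°  [△WHX]

∠WHX = 119°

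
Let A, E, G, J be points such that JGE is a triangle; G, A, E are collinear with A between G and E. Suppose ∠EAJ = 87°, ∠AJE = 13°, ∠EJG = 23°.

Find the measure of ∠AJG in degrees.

1. ∠AEJ = 80°  [△JAE]
2. ∠GAJ = 93°  [linear pair at A on GE]
3. ∠GEJ = 80°  [A on ray EG]
4. ∠EGJ = 77°  [△JGE]
5. ∠AGJ = 77°  [A on ray GE]
6. ∠AJG = 10°  [△JGA]

∠AJG = 10°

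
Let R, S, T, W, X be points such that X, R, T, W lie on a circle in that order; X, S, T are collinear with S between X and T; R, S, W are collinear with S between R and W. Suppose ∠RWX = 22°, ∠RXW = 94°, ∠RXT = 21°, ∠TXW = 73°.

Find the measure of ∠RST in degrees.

∠RST = 85°

1. ∠RTX = 22°  [same arc XR]
2. ∠TRW = 73°  [same arc TW]
3. ∠RST = 85°  [△RST]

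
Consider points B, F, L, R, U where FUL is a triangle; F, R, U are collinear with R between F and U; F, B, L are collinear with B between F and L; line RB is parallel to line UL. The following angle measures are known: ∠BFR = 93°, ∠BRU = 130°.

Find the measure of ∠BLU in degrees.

∠BLU = 37°

1. ∠BRF = 50°  [linear pair at R on FU]
2. ∠FBR = 37°  [△FRB]
3. ∠LBR = 143°  [linear pair at B on FL]
4. ∠BLU = 37°  [RB∥UL, co-interior at L–B]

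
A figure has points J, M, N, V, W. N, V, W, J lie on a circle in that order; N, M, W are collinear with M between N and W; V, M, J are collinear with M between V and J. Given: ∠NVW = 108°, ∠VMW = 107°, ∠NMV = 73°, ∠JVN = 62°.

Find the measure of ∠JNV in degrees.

∠JNV = 91°

1. ∠NJW = 72°  [cyclic NVWJ, opposite ∠V+∠J]
2. ∠JMN = 107°  [vertical angles at M]
3. ∠JWN = 62°  [same arc NJ]
4. ∠JNW = 46°  [△NWJ]
5. ∠NJV = 27°  [△NMJ]
6. ∠JNV = 91°  [△NVJ]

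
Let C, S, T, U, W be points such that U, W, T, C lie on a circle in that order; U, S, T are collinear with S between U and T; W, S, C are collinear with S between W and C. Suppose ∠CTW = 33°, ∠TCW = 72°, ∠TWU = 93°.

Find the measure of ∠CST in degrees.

∠CST = 90°

1. ∠CWT = 75°  [△WTC]
2. ∠TCU = 87°  [cyclic UWTC, opposite ∠W+∠C]
3. ∠CUT = 75°  [same arc TC]
4. ∠CTU = 18°  [△UTC]
5. ∠CST = 90°  [△TSC]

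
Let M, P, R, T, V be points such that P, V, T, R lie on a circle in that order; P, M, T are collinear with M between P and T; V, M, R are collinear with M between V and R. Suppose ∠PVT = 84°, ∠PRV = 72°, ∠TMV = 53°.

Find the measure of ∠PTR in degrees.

∠PTR = 29°

1. ∠PTV = 72°  [same arc PV]
2. ∠PMR = 53°  [vertical angles at M]
3. ∠TPV = 24°  [△PVT]
4. ∠RMT = 127°  [linear pair at M on PT]
5. ∠TRV = 24°  [same arc VT]
6. ∠PTR = 29°  [△TMR]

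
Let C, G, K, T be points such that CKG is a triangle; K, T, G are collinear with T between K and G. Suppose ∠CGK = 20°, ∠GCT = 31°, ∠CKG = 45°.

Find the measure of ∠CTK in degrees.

1. ∠CGT = 20°  [T on ray GK]
2. ∠CTG = 129°  [△CTG]
3. ∠CTK = 51°  [linear pair at T on KG]

∠CTK = 51°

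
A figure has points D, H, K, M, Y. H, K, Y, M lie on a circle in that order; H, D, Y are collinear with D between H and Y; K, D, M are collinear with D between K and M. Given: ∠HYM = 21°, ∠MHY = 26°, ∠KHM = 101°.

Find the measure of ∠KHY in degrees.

1. ∠HKM = 21°  [same arc HM]
2. ∠HMY = 133°  [△HYM]
3. ∠HMK = 58°  [△HKM]
4. ∠HKY = 47°  [cyclic HKYM, opposite ∠K+∠M]
5. ∠HYK = 58°  [same arc HK]
6. ∠KHY = 75°  [△HKY]

∠KHY = 75°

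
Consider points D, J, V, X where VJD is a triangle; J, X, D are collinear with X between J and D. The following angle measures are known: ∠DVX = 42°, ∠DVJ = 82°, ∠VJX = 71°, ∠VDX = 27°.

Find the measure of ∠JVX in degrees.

1. ∠DXV = 111°  [△VXD]
2. ∠JXV = 69°  [linear pair at X on JD]
3. ∠JVX = 40°  [△VJX]

∠JVX = 40°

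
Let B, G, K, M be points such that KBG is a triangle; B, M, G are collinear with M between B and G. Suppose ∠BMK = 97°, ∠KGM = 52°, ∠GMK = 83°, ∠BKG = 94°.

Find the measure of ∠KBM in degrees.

∠KBM = 34°

1. ∠BGK = 52°  [M on ray GB]
2. ∠GBK = 34°  [△KBG]
3. ∠KBM = 34°  [M on ray BG]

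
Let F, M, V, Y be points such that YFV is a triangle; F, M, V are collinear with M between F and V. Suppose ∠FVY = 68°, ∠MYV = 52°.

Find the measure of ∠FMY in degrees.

∠FMY = 120°

1. ∠MVY = 68°  [M on ray VF]
2. ∠VMY = 60°  [△YMV]
3. ∠FMY = 120°  [linear pair at M on FV]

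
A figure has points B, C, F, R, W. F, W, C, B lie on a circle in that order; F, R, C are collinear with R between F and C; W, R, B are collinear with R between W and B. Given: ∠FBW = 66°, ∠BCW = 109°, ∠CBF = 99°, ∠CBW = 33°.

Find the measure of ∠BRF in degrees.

1. ∠FCW = 66°  [same arc FW]
2. ∠BWC = 38°  [△WCB]
3. ∠CRW = 76°  [△WRC]
4. ∠BRF = 76°  [vertical angles at R]

∠BRF = 76°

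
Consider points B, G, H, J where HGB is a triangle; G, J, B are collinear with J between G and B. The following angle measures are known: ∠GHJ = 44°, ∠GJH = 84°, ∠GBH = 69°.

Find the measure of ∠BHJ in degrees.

∠BHJ = 15°

1. ∠BJH = 96°  [linear pair at J on GB]
2. ∠HBJ = 69°  [J on ray BG]
3. ∠BHJ = 15°  [△HJB]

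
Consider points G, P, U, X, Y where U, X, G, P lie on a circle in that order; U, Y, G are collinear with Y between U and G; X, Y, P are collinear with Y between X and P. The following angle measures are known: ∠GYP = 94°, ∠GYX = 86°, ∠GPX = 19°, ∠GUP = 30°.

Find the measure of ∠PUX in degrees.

∠PUX = 49°

1. ∠UYX = 94°  [vertical angles at Y]
2. ∠PYU = 86°  [linear pair at Y on UG]
3. ∠GUX = 19°  [same arc XG]
4. ∠UPX = 64°  [△UYP]
5. ∠PXU = 67°  [△UYX]
6. ∠PUX = 49°  [△UXP]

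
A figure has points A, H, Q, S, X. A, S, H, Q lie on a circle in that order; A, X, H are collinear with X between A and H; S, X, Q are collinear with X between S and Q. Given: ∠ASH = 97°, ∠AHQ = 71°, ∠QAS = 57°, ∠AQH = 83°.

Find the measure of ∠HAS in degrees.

∠HAS = 31°

1. ∠HAQ = 26°  [△AHQ]
2. ∠QHS = 123°  [cyclic ASHQ, opposite ∠A+∠H]
3. ∠HSQ = 26°  [same arc HQ]
4. ∠HQS = 31°  [△SHQ]
5. ∠HAS = 31°  [same arc SH]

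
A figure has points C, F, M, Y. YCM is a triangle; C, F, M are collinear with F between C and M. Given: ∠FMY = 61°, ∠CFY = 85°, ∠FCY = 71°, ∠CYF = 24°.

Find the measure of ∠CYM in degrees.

∠CYM = 48°

1. ∠CMY = 61°  [F on ray MC]
2. ∠MCY = 71°  [F on ray CM]
3. ∠CYM = 48°  [△YCM]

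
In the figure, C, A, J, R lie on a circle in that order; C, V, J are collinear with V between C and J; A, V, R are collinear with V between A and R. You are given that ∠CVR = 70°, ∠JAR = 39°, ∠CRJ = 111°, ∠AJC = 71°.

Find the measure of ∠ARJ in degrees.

∠ARJ = 40°

1. ∠JVR = 110°  [linear pair at V on CJ]
2. ∠JCR = 39°  [same arc JR]
3. ∠CJR = 30°  [△CJR]
4. ∠ARJ = 40°  [△JVR]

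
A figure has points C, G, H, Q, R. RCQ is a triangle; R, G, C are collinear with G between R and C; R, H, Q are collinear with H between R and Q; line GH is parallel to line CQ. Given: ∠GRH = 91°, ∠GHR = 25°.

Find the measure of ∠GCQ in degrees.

∠GCQ = 64°

1. ∠HGR = 64°  [△RGH]
2. ∠CGH = 116°  [linear pair at G on RC]
3. ∠GCQ = 64°  [GH∥CQ, co-interior at C–G]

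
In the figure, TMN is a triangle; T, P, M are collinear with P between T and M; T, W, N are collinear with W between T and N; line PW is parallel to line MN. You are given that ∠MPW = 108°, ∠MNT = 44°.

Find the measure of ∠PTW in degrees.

∠PTW = 64°

1. ∠TPW = 72°  [linear pair at P on TM]
2. ∠PWT = 44°  [PW∥MN, corresponding at W]
3. ∠PTW = 64°  [△TPW]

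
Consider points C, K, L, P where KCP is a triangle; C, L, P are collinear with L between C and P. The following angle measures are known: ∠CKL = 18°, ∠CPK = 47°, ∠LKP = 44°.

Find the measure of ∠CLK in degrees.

∠CLK = 91°

1. ∠KPL = 47°  [L on ray PC]
2. ∠KLP = 89°  [△KLP]
3. ∠CLK = 91°  [linear pair at L on CP]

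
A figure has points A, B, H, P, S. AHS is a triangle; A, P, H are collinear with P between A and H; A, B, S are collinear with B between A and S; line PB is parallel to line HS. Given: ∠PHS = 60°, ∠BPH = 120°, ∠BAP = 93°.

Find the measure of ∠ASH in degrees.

1. ∠AHS = 60°  [P on ray HA]
2. ∠HAS = 93°  [P on AH, B on AS]
3. ∠ASH = 27°  [△AHS]

∠ASH = 27°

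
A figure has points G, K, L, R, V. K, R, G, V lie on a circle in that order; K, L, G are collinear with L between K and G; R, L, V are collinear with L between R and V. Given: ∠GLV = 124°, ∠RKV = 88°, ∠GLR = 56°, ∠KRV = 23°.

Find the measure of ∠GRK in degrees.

∠GRK = 78°

1. ∠KLR = 124°  [vertical angles at L]
2. ∠KVR = 69°  [△KRV]
3. ∠GKR = 33°  [△KLR]
4. ∠KGR = 69°  [same arc KR]
5. ∠GRK = 78°  [△KRG]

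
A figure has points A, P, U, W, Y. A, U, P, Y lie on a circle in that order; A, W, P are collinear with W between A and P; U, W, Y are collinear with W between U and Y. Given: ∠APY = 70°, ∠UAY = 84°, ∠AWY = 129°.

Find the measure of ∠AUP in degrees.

∠AUP = 95°

1. ∠AUY = 70°  [same arc AY]
2. ∠AYU = 26°  [△AUY]
3. ∠PAY = 25°  [△AWY]
4. ∠AYP = 85°  [△APY]
5. ∠AUP = 95°  [cyclic AUPY, opposite ∠U+∠Y]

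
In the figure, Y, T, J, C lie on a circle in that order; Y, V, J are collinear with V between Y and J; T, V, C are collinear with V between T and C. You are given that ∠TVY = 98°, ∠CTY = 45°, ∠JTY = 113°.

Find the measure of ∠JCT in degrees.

∠JCT = 37°

1. ∠CVJ = 98°  [vertical angles at V]
2. ∠CJY = 45°  [same arc YC]
3. ∠JCT = 37°  [△JVC]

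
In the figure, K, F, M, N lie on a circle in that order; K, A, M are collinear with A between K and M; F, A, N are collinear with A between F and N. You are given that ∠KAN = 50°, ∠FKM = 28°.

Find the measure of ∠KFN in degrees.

1. ∠FAM = 50°  [vertical angles at A]
2. ∠FAK = 130°  [linear pair at A on KM]
3. ∠KFN = 22°  [△KAF]

∠KFN = 22°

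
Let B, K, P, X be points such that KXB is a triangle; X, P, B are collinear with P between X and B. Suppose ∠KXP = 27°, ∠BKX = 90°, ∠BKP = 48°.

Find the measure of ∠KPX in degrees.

∠KPX = 111°

1. ∠BXK = 27°  [P on ray XB]
2. ∠KBX = 63°  [△KXB]
3. ∠KBP = 63°  [P on ray BX]
4. ∠BPK = 69°  [△KPB]
5. ∠KPX = 111°  [linear pair at P on XB]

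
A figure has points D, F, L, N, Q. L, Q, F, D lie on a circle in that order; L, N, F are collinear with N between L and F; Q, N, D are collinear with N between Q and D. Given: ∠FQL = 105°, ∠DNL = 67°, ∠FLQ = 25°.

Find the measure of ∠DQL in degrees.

∠DQL = 42°

1. ∠FNQ = 67°  [vertical angles at N]
2. ∠LNQ = 113°  [linear pair at N on LF]
3. ∠DQL = 42°  [△LNQ]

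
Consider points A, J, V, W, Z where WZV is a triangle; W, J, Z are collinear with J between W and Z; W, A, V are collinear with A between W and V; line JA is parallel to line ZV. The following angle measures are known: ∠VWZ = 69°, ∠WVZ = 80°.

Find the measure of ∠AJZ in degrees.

∠AJZ = 149°

1. ∠VZW = 31°  [△WZV]
2. ∠AJW = 31°  [JA∥ZV, corresponding at J]
3. ∠AJZ = 149°  [linear pair at J on WZ]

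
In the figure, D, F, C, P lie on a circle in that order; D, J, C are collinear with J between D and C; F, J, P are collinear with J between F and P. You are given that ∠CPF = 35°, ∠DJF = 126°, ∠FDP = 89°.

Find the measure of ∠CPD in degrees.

1. ∠CDF = 35°  [same arc FC]
2. ∠CJP = 126°  [vertical angles at J]
3. ∠DFP = 19°  [△DJF]
4. ∠DPF = 72°  [△DFP]
5. ∠DJP = 54°  [linear pair at J on DC]
6. ∠DCP = 19°  [△CJP]
7. ∠CDP = 54°  [△DJP]
8. ∠CPD = 107°  [△DCP]

∠CPD = 107°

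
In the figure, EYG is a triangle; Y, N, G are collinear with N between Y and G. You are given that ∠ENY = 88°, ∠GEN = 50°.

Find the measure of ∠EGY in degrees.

1. ∠ENG = 92°  [linear pair at N on YG]
2. ∠EGN = 38°  [△ENG]
3. ∠EGY = 38°  [N on ray GY]

∠EGY = 38°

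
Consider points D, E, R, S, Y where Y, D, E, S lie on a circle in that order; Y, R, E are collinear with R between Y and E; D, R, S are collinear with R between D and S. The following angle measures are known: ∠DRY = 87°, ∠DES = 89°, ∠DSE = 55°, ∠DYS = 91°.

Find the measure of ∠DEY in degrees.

∠DEY = 51°

1. ∠DRE = 93°  [linear pair at R on YE]
2. ∠EDS = 36°  [△DES]
3. ∠DEY = 51°  [△DRE]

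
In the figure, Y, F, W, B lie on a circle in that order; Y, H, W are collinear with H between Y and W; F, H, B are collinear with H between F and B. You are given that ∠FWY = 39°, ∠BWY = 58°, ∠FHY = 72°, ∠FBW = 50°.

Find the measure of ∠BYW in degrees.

∠BYW = 33°

1. ∠FBY = 39°  [same arc YF]
2. ∠BHW = 72°  [△WHB]
3. ∠BHY = 108°  [linear pair at H on YW]
4. ∠BYW = 33°  [△YHB]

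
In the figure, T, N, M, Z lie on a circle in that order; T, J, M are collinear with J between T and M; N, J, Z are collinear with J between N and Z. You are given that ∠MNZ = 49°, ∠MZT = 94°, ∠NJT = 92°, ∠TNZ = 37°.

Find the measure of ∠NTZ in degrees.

1. ∠MNT = 86°  [cyclic TNMZ, opposite ∠N+∠Z]
2. ∠MTN = 51°  [△TJN]
3. ∠NMT = 43°  [△TNM]
4. ∠NZT = 43°  [same arc TN]
5. ∠NTZ = 100°  [△TNZ]

∠NTZ = 100°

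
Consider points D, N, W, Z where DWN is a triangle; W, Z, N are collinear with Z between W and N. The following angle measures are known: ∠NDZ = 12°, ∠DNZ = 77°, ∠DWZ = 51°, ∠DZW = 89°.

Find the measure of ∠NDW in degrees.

1. ∠DNW = 77°  [Z on ray NW]
2. ∠DWN = 51°  [Z on ray WN]
3. ∠NDW = 52°  [△DWN]

∠NDW = 52°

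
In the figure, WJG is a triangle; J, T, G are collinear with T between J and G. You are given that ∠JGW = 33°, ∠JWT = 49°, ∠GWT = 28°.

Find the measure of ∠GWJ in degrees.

1. ∠TGW = 33°  [T on ray GJ]
2. ∠GTW = 119°  [△WTG]
3. ∠JTW = 61°  [linear pair at T on JG]
4. ∠TJW = 70°  [△WJT]
5. ∠GJW = 70°  [T on ray JG]
6. ∠GWJ = 77°  [△WJG]

∠GWJ = 77°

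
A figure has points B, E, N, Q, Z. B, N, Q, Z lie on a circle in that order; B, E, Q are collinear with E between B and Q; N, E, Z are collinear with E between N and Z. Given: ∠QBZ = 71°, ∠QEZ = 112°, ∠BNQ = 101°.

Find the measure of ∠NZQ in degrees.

1. ∠BZQ = 79°  [cyclic BNQZ, opposite ∠N+∠Z]
2. ∠BQZ = 30°  [△BQZ]
3. ∠NZQ = 38°  [△QEZ]

∠NZQ = 38°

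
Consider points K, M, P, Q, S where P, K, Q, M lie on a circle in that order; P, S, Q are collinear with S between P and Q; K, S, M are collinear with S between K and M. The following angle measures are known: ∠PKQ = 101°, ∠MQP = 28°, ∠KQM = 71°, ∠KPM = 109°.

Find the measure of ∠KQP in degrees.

∠KQP = 43°

1. ∠MKP = 28°  [same arc PM]
2. ∠KMP = 43°  [△PKM]
3. ∠KQP = 43°  [same arc PK]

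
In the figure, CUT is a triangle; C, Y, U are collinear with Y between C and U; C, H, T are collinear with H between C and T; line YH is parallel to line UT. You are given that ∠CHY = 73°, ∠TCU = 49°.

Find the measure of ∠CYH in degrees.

1. ∠CTU = 73°  [YH∥UT, corresponding at H]
2. ∠CUT = 58°  [△CUT]
3. ∠CYH = 58°  [YH∥UT, corresponding at Y]

∠CYH = 58°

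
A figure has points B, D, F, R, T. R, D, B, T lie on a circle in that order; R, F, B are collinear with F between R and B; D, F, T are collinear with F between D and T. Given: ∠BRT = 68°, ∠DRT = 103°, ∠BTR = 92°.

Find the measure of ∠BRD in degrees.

1. ∠BDT = 68°  [same arc BT]
2. ∠DBT = 77°  [cyclic RDBT, opposite ∠R+∠B]
3. ∠BTD = 35°  [△DBT]
4. ∠BRD = 35°  [same arc DB]

∠BRD = 35°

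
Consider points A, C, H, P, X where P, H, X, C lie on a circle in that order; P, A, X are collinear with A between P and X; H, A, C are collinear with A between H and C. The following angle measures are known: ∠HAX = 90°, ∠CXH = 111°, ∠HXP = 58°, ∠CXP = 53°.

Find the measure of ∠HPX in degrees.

1. ∠HAP = 90°  [linear pair at A on PX]
2. ∠CHP = 53°  [same arc PC]
3. ∠HPX = 37°  [△PAH]

∠HPX = 37°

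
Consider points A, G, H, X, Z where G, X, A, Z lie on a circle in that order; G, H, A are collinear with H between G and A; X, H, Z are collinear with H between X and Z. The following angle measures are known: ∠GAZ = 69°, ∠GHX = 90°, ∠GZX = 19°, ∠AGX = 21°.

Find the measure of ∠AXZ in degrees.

∠AXZ = 71°

1. ∠AHX = 90°  [linear pair at H on GA]
2. ∠GAX = 19°  [same arc GX]
3. ∠AXZ = 71°  [△XHA]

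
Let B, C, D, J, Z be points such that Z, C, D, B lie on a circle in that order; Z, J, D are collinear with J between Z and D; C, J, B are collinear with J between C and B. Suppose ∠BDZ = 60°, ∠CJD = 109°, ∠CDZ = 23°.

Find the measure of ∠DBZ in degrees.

1. ∠BJZ = 109°  [vertical angles at J]
2. ∠CBZ = 23°  [same arc ZC]
3. ∠BZD = 48°  [△ZJB]
4. ∠DBZ = 72°  [△ZDB]

∠DBZ = 72°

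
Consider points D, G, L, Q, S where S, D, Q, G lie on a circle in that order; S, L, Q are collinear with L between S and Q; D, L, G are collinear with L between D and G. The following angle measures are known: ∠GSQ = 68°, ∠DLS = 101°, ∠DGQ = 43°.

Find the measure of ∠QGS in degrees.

1. ∠GLQ = 101°  [vertical angles at L]
2. ∠GQS = 36°  [△QLG]
3. ∠QGS = 76°  [△SQG]

∠QGS = 76°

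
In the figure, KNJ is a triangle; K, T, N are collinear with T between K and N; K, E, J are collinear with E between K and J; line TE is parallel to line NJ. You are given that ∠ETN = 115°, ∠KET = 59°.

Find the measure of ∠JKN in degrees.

∠JKN = 56°

1. ∠ETK = 65°  [linear pair at T on KN]
2. ∠EKT = 56°  [△KTE]
3. ∠JKN = 56°  [T on KN, E on KJ]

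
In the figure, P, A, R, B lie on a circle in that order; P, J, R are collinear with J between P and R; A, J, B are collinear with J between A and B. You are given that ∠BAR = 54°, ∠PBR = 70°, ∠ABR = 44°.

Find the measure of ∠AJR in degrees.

∠AJR = 100°

1. ∠PAR = 110°  [cyclic PARB, opposite ∠A+∠B]
2. ∠APR = 44°  [same arc AR]
3. ∠ARP = 26°  [△PAR]
4. ∠AJR = 100°  [△AJR]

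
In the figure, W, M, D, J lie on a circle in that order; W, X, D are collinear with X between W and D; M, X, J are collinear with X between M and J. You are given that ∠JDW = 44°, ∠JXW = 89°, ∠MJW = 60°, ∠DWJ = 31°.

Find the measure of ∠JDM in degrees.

1. ∠JMW = 44°  [same arc WJ]
2. ∠JWM = 76°  [△WMJ]
3. ∠JDM = 104°  [cyclic WMDJ, opposite ∠W+∠D]

∠JDM = 104°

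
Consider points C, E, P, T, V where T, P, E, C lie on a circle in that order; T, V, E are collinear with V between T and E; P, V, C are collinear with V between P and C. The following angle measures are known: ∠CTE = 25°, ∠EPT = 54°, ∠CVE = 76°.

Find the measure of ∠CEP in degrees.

1. ∠CPE = 25°  [same arc EC]
2. ∠ECT = 126°  [cyclic TPEC, opposite ∠P+∠C]
3. ∠CET = 29°  [△TEC]
4. ∠ECP = 75°  [△EVC]
5. ∠CEP = 80°  [△PEC]

∠CEP = 80°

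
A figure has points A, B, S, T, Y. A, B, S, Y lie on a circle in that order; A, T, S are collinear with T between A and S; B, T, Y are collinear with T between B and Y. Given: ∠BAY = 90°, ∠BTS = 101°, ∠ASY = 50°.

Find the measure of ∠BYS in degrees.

1. ∠ATY = 101°  [vertical angles at T]
2. ∠STY = 79°  [linear pair at T on AS]
3. ∠BYS = 51°  [△STY]

∠BYS = 51°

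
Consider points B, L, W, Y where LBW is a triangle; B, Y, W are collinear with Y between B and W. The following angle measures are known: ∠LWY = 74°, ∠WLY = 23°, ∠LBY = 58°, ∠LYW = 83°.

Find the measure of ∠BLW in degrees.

1. ∠BWL = 74°  [Y on ray WB]
2. ∠LBW = 58°  [Y on ray BW]
3. ∠BLW = 48°  [△LBW]

∠BLW = 48°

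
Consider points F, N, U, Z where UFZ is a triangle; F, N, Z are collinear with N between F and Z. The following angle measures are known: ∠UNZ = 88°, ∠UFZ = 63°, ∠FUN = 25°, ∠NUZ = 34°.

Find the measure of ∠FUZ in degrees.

1. ∠NZU = 58°  [△UNZ]
2. ∠FZU = 58°  [N on ray ZF]
3. ∠FUZ = 59°  [△UFZ]

∠FUZ = 59°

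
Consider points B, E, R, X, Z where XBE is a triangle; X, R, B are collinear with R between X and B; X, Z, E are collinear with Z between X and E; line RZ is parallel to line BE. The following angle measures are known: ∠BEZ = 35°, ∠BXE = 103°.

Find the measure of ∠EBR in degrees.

1. ∠BEX = 35°  [Z on ray EX]
2. ∠EBX = 42°  [△XBE]
3. ∠EBR = 42°  [R on ray BX]

∠EBR = 42°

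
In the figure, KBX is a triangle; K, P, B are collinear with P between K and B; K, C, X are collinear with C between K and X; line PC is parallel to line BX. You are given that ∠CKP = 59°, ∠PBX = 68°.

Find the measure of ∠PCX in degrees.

∠PCX = 127°

1. ∠BKX = 59°  [P on KB, C on KX]
2. ∠KBX = 68°  [P on ray BK]
3. ∠BXK = 53°  [△KBX]
4. ∠KCP = 53°  [PC∥BX, corresponding at C]
5. ∠PCX = 127°  [linear pair at C on KX]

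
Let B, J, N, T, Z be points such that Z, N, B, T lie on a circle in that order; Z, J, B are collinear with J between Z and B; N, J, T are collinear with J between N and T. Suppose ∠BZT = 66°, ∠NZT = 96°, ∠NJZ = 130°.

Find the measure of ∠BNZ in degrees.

1. ∠BNT = 66°  [same arc BT]
2. ∠NBT = 84°  [cyclic ZNBT, opposite ∠Z+∠B]
3. ∠BJN = 50°  [linear pair at J on ZB]
4. ∠BTN = 30°  [△NBT]
5. ∠NBZ = 64°  [△NJB]
6. ∠BZN = 30°  [same arc NB]
7. ∠BNZ = 86°  [△ZNB]

∠BNZ = 86°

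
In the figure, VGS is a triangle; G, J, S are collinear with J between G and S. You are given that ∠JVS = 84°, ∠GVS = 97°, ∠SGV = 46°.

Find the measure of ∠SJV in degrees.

1. ∠GSV = 37°  [△VGS]
2. ∠JSV = 37°  [J on ray SG]
3. ∠SJV = 59°  [△VJS]

∠SJV = 59°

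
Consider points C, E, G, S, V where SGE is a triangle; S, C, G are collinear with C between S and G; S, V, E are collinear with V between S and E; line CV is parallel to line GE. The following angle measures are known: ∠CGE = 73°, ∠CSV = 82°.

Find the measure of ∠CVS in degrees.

1. ∠EGS = 73°  [C on ray GS]
2. ∠ESG = 82°  [C on SG, V on SE]
3. ∠GES = 25°  [△SGE]
4. ∠CVS = 25°  [CV∥GE, corresponding at V]

∠CVS = 25°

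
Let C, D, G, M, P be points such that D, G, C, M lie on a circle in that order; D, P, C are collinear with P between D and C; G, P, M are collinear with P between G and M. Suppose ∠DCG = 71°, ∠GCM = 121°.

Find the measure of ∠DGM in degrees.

∠DGM = 50°

1. ∠DMG = 71°  [same arc DG]
2. ∠GDM = 59°  [cyclic DGCM, opposite ∠D+∠C]
3. ∠DGM = 50°  [△DGM]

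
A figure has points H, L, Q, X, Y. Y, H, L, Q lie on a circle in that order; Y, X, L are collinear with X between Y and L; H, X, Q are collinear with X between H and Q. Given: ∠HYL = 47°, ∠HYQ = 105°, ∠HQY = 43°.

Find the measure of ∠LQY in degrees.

∠LQY = 90°

1. ∠HQL = 47°  [same arc HL]
2. ∠HLQ = 75°  [cyclic YHLQ, opposite ∠Y+∠L]
3. ∠QHY = 32°  [△YHQ]
4. ∠LHQ = 58°  [△HLQ]
5. ∠QLY = 32°  [same arc YQ]
6. ∠LYQ = 58°  [same arc LQ]
7. ∠LQY = 90°  [△YLQ]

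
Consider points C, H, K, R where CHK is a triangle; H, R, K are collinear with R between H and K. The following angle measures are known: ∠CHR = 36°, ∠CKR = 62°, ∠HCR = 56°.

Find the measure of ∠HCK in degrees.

∠HCK = 82°

1. ∠CHK = 36°  [R on ray HK]
2. ∠CKH = 62°  [R on ray KH]
3. ∠HCK = 82°  [△CHK]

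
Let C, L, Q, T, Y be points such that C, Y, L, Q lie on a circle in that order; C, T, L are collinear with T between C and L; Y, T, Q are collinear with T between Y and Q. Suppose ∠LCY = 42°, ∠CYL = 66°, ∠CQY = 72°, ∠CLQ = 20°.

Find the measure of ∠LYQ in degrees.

1. ∠CQL = 114°  [cyclic CYLQ, opposite ∠Y+∠Q]
2. ∠LCQ = 46°  [△CLQ]
3. ∠LYQ = 46°  [same arc LQ]

∠LYQ = 46°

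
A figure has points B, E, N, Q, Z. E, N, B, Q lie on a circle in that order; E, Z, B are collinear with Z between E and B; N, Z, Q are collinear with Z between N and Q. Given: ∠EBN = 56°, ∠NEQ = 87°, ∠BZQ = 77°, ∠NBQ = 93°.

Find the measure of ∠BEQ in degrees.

∠BEQ = 21°

1. ∠EQN = 56°  [same arc EN]
2. ∠EZQ = 103°  [linear pair at Z on EB]
3. ∠BEQ = 21°  [△EZQ]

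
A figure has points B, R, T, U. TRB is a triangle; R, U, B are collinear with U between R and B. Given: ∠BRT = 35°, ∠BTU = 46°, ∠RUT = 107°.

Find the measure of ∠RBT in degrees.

∠RBT = 61°

1. ∠BUT = 73°  [linear pair at U on RB]
2. ∠TBU = 61°  [△TUB]
3. ∠RBT = 61°  [U on ray BR]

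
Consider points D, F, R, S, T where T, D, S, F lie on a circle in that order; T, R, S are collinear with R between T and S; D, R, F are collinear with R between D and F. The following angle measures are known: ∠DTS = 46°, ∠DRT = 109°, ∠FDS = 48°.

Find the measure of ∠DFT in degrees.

1. ∠FRS = 109°  [vertical angles at R]
2. ∠FTS = 48°  [same arc SF]
3. ∠FRT = 71°  [linear pair at R on TS]
4. ∠DFT = 61°  [△TRF]

∠DFT = 61°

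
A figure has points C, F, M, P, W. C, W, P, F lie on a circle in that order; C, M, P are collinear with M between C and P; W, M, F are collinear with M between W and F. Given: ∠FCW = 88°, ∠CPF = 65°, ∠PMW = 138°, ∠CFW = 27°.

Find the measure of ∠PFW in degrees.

1. ∠CWF = 65°  [△CWF]
2. ∠CMW = 42°  [linear pair at M on CP]
3. ∠PCW = 73°  [△CMW]
4. ∠PFW = 73°  [same arc WP]

∠PFW = 73°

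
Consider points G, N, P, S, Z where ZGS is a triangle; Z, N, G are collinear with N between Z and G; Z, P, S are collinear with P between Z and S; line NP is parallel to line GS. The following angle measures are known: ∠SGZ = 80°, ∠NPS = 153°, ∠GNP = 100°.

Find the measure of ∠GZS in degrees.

1. ∠PNZ = 80°  [NP∥GS, corresponding at N]
2. ∠NPZ = 27°  [linear pair at P on ZS]
3. ∠NZP = 73°  [△ZNP]
4. ∠GZS = 73°  [N on ZG, P on ZS]

∠GZS = 73°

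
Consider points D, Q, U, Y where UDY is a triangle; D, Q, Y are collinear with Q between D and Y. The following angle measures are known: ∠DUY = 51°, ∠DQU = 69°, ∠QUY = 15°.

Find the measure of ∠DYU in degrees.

∠DYU = 54°

1. ∠UQY = 111°  [linear pair at Q on DY]
2. ∠QYU = 54°  [△UQY]
3. ∠DYU = 54°  [Q on ray YD]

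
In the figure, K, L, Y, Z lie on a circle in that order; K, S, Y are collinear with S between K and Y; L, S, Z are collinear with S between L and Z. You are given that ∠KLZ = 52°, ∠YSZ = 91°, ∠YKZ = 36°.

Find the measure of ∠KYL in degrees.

∠KYL = 55°

1. ∠KSL = 91°  [vertical angles at S]
2. ∠YLZ = 36°  [same arc YZ]
3. ∠LSY = 89°  [linear pair at S on KY]
4. ∠KYL = 55°  [△LSY]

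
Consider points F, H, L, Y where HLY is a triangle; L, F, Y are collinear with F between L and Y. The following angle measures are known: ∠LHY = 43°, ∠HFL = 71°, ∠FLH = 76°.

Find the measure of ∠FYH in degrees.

∠FYH = 61°

1. ∠HLY = 76°  [F on ray LY]
2. ∠HYL = 61°  [△HLY]
3. ∠FYH = 61°  [F on ray YL]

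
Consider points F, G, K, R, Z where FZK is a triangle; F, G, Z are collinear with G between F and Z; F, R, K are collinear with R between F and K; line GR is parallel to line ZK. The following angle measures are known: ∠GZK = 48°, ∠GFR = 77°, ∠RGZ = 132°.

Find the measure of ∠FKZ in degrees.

1. ∠FZK = 48°  [G on ray ZF]
2. ∠KFZ = 77°  [G on FZ, R on FK]
3. ∠FKZ = 55°  [△FZK]

∠FKZ = 55°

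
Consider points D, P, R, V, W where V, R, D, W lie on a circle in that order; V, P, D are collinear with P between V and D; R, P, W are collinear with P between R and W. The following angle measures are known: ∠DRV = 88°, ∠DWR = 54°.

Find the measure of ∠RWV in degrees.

∠RWV = 38°

1. ∠DVR = 54°  [same arc RD]
2. ∠RDV = 38°  [△VRD]
3. ∠RWV = 38°  [same arc VR]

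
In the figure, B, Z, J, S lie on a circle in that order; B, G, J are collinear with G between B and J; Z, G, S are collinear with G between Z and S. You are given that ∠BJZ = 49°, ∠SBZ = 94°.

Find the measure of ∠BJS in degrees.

∠BJS = 37°

1. ∠BSZ = 49°  [same arc BZ]
2. ∠BZS = 37°  [△BZS]
3. ∠BJS = 37°  [same arc BS]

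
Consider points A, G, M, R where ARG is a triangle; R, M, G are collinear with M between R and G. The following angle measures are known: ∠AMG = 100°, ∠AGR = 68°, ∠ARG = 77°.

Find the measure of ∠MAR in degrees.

1. ∠AMR = 80°  [linear pair at M on RG]
2. ∠ARM = 77°  [M on ray RG]
3. ∠MAR = 23°  [△ARM]

∠MAR = 23°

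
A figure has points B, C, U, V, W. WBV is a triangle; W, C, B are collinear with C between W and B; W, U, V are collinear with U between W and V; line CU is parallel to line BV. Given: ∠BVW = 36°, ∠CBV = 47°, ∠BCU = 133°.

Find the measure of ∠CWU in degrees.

1. ∠CUW = 36°  [CU∥BV, corresponding at U]
2. ∠UCW = 47°  [linear pair at C on WB]
3. ∠CWU = 97°  [△WCU]

∠CWU = 97°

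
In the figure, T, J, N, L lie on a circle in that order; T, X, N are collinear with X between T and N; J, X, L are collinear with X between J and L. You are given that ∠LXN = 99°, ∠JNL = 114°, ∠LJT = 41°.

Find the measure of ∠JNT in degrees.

1. ∠JTL = 66°  [cyclic TJNL, opposite ∠T+∠N]
2. ∠JLT = 73°  [△TJL]
3. ∠JNT = 73°  [same arc TJ]

∠JNT = 73°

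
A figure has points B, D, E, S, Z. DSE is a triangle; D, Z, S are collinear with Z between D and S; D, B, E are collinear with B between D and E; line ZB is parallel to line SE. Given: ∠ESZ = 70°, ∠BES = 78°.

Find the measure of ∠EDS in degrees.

1. ∠DSE = 70°  [Z on ray SD]
2. ∠DES = 78°  [B on ray ED]
3. ∠EDS = 32°  [△DSE]

∠EDS = 32°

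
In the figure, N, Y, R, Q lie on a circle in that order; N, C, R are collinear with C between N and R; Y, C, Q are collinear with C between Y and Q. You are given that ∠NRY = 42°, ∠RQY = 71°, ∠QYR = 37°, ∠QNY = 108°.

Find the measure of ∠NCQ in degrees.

1. ∠NQY = 42°  [same arc NY]
2. ∠QNR = 37°  [same arc RQ]
3. ∠NCQ = 101°  [△NCQ]

∠NCQ = 101°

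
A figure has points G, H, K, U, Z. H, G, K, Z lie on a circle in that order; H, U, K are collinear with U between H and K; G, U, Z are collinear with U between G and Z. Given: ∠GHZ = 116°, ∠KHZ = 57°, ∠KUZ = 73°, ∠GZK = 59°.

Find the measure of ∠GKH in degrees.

1. ∠KGZ = 57°  [same arc KZ]
2. ∠GUH = 73°  [vertical angles at U]
3. ∠GUK = 107°  [linear pair at U on HK]
4. ∠GKH = 16°  [△GUK]

∠GKH = 16°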